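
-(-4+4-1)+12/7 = 19/7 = 2.71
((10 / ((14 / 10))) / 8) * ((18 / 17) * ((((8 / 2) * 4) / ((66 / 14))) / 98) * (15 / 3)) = 1500 / 9163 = 0.16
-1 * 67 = -67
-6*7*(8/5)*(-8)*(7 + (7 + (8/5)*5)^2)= 623616/5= 124723.20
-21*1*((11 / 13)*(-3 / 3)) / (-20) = -231 / 260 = -0.89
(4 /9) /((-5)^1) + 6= 266 /45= 5.91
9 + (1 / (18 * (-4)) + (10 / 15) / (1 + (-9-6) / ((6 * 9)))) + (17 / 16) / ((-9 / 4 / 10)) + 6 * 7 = 47.19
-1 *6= -6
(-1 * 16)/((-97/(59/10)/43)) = 20296/485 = 41.85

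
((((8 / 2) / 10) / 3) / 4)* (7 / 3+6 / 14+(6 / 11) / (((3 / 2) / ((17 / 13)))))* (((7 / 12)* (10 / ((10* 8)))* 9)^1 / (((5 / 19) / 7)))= 646513 / 343200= 1.88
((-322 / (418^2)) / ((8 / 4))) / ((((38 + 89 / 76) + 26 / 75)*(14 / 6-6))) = 36225 / 5696372539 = 0.00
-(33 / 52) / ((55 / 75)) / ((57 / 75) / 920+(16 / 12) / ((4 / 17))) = -0.15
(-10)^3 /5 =-200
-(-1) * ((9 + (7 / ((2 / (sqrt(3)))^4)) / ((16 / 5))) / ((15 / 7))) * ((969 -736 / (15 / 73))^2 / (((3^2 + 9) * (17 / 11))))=11473065538781 / 9792000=1171677.44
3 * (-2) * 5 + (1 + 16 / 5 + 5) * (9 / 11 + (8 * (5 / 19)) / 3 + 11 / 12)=-15849 / 2090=-7.58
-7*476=-3332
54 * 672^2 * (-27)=-658409472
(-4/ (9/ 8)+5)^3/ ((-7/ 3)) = -2197/ 1701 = -1.29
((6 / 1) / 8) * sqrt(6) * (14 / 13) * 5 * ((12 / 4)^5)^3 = 1506635235 * sqrt(6) / 26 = 141941829.01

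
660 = 660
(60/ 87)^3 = 8000/ 24389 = 0.33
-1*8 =-8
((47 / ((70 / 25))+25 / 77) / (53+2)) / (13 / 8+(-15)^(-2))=0.19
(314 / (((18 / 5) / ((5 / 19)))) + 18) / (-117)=-7003 / 20007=-0.35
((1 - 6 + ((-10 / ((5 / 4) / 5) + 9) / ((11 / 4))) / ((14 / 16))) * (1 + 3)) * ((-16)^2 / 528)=-29376 / 847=-34.68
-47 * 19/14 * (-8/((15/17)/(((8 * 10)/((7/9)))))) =2914752/49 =59484.73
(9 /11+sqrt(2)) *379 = 3411 /11+379 *sqrt(2) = 846.08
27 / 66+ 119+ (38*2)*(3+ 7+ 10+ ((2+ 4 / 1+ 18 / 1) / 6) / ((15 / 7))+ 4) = 2085.28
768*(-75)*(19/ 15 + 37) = -2204160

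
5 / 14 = 0.36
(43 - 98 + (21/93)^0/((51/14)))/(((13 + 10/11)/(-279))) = 951731/867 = 1097.73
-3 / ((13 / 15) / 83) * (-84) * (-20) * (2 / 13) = -12549600 / 169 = -74257.99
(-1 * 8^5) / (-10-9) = 32768 / 19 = 1724.63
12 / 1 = 12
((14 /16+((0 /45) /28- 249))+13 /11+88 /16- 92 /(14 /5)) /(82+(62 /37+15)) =-2083951 /749672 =-2.78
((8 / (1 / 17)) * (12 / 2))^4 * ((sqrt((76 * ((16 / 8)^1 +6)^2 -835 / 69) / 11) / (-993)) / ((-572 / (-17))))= -209366433792 * sqrt(254098779) / 11975249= -278691544.42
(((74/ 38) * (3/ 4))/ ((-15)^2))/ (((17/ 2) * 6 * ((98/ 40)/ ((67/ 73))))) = 2479/ 51991695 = 0.00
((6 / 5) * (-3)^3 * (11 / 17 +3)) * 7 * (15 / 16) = -775.46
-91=-91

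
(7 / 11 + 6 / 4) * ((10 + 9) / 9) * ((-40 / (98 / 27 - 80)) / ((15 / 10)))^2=6429600 / 11692571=0.55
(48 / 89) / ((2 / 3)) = 72 / 89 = 0.81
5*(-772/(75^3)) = -772/84375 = -0.01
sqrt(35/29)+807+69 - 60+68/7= sqrt(1015)/29+5780/7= 826.81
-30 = -30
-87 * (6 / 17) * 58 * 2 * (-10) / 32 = 37845 / 34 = 1113.09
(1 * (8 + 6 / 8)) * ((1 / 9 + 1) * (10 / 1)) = 875 / 9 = 97.22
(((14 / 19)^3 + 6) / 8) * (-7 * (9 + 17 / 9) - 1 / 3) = -15122861 / 246924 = -61.25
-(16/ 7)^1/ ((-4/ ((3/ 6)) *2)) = 1/ 7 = 0.14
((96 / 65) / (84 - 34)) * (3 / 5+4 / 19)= 0.02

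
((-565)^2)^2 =101904600625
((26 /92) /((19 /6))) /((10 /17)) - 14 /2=-6.85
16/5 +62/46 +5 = 1098/115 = 9.55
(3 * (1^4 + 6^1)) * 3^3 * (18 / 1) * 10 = 102060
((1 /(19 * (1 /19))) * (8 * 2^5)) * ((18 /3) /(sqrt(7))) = 1536 * sqrt(7) /7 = 580.55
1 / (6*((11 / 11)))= 0.17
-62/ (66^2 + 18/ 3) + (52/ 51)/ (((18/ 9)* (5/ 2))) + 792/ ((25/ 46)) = 450321703/ 308975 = 1457.47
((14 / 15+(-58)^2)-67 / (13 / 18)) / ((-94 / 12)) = -27152 / 65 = -417.72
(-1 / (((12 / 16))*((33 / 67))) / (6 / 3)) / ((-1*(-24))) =-67 / 1188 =-0.06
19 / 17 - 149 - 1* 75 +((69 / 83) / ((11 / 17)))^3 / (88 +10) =-282566612602845 / 1267906796002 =-222.86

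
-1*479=-479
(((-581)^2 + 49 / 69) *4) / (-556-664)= -23291758 / 21045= -1106.76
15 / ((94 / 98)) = 735 / 47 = 15.64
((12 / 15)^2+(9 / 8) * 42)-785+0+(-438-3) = -117811 / 100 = -1178.11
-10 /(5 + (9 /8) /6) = -160 /83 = -1.93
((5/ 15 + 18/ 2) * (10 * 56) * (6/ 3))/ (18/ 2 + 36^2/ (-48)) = -15680/ 27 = -580.74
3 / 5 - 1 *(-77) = 388 / 5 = 77.60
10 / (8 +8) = 5 / 8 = 0.62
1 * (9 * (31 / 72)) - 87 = -665 / 8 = -83.12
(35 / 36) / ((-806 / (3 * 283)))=-9905 / 9672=-1.02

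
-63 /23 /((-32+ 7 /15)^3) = 0.00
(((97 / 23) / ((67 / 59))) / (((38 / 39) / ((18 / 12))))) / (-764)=-669591 / 89476624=-0.01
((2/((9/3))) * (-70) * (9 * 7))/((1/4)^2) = -47040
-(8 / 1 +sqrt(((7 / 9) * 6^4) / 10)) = -6 * sqrt(70) / 5-8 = -18.04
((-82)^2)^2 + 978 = 45213154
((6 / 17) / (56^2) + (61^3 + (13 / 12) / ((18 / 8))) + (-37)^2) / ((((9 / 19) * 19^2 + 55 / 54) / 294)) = 493039745427 / 1263304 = 390277.99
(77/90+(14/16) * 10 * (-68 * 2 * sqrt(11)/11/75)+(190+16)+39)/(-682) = -22127/61380+119 * sqrt(11)/56265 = -0.35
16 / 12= 4 / 3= 1.33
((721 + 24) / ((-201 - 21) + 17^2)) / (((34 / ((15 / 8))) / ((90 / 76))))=502875 / 692512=0.73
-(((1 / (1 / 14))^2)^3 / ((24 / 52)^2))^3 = -32194729615837333205979136 / 729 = -44162866414042981078160.68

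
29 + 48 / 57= 567 / 19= 29.84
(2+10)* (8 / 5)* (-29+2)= -2592 / 5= -518.40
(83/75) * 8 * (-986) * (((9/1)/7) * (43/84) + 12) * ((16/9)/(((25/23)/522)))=-2889124949888/30625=-94338773.87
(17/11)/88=0.02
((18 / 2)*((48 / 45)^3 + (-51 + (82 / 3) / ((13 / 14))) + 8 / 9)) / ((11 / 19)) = -16223663 / 53625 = -302.54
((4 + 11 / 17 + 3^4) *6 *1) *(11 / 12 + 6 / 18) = 10920 / 17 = 642.35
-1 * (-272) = 272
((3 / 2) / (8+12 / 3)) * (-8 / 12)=-1 / 12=-0.08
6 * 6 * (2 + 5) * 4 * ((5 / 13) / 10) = 504 / 13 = 38.77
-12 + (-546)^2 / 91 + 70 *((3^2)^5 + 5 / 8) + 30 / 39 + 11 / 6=645331495 / 156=4136740.35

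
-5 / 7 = -0.71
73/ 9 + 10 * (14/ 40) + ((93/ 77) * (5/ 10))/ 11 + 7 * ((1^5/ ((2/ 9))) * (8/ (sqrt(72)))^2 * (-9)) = -1832066/ 7623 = -240.33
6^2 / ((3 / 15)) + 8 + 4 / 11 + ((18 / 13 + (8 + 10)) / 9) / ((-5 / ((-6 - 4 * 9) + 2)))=205.59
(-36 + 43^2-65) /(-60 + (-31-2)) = -1748 /93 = -18.80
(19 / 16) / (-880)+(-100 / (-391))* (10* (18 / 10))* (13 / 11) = 29944571 / 5505280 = 5.44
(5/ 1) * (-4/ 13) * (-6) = 120/ 13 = 9.23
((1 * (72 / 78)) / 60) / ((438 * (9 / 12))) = 2 / 42705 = 0.00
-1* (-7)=7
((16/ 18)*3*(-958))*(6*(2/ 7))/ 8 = -3832/ 7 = -547.43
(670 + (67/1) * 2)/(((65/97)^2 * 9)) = 198.94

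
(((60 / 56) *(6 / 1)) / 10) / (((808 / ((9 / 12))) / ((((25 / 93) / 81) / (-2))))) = -25 / 25248384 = -0.00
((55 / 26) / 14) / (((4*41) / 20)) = 275 / 14924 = 0.02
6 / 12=1 / 2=0.50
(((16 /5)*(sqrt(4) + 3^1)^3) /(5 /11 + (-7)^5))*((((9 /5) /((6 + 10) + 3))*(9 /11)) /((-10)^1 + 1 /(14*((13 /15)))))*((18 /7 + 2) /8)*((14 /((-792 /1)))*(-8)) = 8736 /581183647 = 0.00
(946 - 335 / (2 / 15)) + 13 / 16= -25051 / 16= -1565.69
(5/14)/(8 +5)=5/182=0.03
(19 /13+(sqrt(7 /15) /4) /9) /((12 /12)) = sqrt(105) /540+19 /13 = 1.48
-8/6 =-4/3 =-1.33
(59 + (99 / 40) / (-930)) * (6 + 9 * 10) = 4389402 / 775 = 5663.74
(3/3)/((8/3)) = 3/8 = 0.38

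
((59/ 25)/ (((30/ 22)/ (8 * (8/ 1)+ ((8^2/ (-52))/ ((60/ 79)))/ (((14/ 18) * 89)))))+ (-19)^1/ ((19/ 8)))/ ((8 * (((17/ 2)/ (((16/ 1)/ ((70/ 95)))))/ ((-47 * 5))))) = -2785981521448/ 361417875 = -7708.48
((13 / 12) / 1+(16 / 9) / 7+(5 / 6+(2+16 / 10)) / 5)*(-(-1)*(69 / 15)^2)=7411819 / 157500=47.06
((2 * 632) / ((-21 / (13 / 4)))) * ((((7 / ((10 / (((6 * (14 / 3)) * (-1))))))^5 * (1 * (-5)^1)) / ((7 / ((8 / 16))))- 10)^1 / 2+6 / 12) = -101041477.08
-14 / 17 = -0.82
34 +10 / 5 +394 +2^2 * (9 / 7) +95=3711 / 7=530.14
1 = 1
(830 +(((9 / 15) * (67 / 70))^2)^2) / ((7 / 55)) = 137025017148811 / 21008750000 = 6522.28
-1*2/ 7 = -2/ 7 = -0.29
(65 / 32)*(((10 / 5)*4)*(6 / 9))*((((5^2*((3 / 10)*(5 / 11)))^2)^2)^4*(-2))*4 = -21715624141506850719451904296875 / 752840374084766285824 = -28844925018.68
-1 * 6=-6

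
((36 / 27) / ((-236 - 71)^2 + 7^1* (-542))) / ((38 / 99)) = 66 / 1718645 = 0.00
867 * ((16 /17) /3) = 272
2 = 2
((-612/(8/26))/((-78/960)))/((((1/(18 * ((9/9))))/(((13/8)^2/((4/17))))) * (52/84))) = 31953285/4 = 7988321.25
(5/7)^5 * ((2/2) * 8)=25000/16807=1.49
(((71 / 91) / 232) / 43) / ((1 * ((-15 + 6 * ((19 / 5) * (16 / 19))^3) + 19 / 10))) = 8875 / 20823937316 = 0.00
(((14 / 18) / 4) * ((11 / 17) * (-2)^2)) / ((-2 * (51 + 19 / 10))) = -385 / 80937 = -0.00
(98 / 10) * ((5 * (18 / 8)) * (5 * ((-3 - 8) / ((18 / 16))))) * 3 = -16170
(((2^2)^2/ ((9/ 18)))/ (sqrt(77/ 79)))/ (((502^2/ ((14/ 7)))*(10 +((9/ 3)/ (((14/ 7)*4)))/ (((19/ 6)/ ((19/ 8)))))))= 512*sqrt(6083)/ 1596004333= 0.00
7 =7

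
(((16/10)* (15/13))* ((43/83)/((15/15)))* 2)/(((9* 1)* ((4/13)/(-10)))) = -1720/249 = -6.91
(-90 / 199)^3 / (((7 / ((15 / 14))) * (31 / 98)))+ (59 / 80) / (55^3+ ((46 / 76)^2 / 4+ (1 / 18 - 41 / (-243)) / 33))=-421290342686782775511 / 9412969483647742298335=-0.04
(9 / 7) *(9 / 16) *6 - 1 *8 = -205 / 56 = -3.66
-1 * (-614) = 614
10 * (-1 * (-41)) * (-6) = -2460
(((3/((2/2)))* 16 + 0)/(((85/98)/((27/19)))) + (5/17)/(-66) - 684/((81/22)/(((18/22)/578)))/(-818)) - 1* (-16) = 94.64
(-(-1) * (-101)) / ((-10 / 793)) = 80093 / 10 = 8009.30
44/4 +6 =17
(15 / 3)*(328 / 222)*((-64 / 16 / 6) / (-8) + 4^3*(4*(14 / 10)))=881869 / 333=2648.26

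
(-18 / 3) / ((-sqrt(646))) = 3 * sqrt(646) / 323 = 0.24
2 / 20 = 1 / 10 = 0.10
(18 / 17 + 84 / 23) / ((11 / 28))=51576 / 4301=11.99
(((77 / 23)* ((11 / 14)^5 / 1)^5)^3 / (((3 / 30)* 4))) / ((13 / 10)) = 42322318483170783019107974042700029450915286485371346803433707313024165743615677025 / 42018003817084701393016616719935704658172937860544381058551971441807570126433505381449728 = 0.00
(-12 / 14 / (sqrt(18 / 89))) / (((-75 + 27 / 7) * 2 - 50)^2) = -7 * sqrt(178) / 1811716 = -0.00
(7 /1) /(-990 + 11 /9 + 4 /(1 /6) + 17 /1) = -63 /8530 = -0.01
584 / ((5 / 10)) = 1168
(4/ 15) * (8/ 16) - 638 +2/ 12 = -637.70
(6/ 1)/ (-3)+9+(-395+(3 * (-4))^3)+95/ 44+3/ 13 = -1208985/ 572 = -2113.61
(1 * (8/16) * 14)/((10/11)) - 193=-1853/10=-185.30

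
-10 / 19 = -0.53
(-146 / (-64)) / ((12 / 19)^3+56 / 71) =35550197 / 16217344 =2.19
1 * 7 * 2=14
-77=-77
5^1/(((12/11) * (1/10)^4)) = 137500/3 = 45833.33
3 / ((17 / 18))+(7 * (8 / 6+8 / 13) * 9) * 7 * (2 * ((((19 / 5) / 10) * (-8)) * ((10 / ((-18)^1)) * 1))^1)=9633346 / 3315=2905.99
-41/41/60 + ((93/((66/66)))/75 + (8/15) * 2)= 229/100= 2.29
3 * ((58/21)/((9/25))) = 1450/63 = 23.02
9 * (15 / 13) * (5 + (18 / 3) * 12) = 10395 / 13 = 799.62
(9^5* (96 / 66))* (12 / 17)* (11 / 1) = 11337408 / 17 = 666906.35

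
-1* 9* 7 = -63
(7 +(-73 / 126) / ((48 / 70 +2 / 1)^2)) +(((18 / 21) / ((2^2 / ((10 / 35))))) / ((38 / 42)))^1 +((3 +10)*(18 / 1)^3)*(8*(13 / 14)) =11913830376029 / 21153384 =563211.56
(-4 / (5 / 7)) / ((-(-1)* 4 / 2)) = -14 / 5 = -2.80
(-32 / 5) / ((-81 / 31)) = 992 / 405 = 2.45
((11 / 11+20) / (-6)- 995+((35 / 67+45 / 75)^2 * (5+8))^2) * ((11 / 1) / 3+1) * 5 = -42922724359753 / 2518890125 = -17040.33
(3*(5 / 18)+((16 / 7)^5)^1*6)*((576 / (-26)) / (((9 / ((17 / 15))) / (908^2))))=-862904406.14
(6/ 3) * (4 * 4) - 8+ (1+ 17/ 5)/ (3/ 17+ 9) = 9547/ 390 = 24.48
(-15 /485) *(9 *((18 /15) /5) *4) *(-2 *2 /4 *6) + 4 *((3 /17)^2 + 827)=2319540032 /700825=3309.73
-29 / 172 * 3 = -87 / 172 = -0.51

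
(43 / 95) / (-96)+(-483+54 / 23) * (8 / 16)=-50411789 / 209760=-240.33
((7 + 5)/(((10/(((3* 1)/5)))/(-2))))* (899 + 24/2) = -32796/25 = -1311.84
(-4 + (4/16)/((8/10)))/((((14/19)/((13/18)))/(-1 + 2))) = -14573/4032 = -3.61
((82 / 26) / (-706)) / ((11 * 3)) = -41 / 302874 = -0.00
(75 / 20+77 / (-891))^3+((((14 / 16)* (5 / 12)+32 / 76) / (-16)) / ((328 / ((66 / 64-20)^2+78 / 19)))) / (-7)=11357687609707922809 / 230942604785614848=49.18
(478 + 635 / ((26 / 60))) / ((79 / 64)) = 1616896 / 1027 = 1574.39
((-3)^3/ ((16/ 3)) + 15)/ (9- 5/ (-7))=1113/ 1088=1.02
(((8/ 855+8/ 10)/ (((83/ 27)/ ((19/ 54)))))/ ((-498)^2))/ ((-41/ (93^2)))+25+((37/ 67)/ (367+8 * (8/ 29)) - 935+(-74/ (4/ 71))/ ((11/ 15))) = -90305223708941894/ 33432325852365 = -2701.13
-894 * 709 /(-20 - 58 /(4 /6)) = 5923.79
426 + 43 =469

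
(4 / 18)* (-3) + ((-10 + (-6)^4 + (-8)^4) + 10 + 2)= 16180 / 3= 5393.33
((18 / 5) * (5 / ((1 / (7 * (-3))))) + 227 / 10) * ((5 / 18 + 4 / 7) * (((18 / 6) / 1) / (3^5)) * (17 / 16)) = -6462907 / 1632960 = -3.96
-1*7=-7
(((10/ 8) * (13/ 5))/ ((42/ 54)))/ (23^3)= 117/ 340676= 0.00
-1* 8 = -8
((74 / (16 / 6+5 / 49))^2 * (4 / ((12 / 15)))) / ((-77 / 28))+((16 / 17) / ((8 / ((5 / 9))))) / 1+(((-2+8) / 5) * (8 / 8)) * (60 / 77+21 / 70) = -46237995841 / 35637525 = -1297.45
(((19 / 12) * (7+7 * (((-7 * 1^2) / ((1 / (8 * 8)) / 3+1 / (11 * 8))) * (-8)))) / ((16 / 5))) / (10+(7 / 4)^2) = 118307 / 132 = 896.27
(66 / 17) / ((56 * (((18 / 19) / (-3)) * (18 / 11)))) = -2299 / 17136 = -0.13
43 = 43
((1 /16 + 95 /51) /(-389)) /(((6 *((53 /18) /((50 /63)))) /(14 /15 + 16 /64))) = -557705 /2119757472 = -0.00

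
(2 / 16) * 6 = 3 / 4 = 0.75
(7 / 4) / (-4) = -7 / 16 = -0.44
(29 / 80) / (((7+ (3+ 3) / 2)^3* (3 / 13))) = 377 / 240000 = 0.00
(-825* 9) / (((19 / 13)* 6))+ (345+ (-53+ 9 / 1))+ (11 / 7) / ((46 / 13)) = -1667970 / 3059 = -545.27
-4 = -4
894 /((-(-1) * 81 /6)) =596 /9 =66.22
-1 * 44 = -44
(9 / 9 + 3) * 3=12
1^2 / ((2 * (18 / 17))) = 0.47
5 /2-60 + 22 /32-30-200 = -286.81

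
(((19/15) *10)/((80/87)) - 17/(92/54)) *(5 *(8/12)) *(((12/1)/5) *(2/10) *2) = 6986/575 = 12.15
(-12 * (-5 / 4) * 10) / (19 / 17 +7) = 425 / 23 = 18.48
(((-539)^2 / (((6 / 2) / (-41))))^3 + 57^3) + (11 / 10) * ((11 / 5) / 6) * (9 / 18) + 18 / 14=-2365986144169543474081777 / 37800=-62592226036231308838.14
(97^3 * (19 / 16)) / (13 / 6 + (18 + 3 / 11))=30118209 / 568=53025.02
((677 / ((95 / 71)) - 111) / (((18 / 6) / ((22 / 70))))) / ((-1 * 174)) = -206371 / 867825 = -0.24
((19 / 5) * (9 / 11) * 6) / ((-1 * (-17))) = 1026 / 935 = 1.10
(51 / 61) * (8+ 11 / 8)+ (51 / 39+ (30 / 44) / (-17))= 10802347 / 1186328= 9.11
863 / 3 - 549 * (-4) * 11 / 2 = 37097 / 3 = 12365.67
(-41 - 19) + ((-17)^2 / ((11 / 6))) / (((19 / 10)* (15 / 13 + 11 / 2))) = -1718580 / 36157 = -47.53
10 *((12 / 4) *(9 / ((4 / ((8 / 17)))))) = 540 / 17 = 31.76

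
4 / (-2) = -2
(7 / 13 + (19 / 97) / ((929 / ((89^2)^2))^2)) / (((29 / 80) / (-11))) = -855656943323088584480 / 31560546329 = -27111601123.86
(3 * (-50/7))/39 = -50/91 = -0.55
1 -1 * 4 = -3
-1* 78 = -78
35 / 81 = 0.43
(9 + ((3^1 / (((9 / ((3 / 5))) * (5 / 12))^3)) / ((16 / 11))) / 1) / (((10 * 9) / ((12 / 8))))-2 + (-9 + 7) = -1203081 / 312500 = -3.85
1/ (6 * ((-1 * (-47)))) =1/ 282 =0.00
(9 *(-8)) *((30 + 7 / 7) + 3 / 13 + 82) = -105984 / 13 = -8152.62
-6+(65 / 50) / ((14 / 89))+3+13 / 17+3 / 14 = 14859 / 2380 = 6.24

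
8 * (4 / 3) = 32 / 3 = 10.67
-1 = -1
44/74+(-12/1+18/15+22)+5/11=24927/2035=12.25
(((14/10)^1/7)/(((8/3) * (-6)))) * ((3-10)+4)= 3/80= 0.04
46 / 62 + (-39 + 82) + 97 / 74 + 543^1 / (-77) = 6712385 / 176638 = 38.00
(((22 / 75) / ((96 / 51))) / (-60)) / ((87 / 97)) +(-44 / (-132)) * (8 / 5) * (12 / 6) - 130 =-807656539 / 6264000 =-128.94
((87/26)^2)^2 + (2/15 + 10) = 928806767/6854640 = 135.50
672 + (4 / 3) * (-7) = 1988 / 3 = 662.67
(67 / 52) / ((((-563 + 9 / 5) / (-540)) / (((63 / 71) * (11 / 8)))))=31340925 / 20719504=1.51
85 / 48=1.77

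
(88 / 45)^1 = 88 / 45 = 1.96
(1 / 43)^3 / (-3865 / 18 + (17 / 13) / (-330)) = -6435 / 109859830841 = -0.00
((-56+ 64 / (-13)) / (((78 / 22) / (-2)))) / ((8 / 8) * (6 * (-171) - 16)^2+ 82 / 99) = 287496 / 9082965671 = 0.00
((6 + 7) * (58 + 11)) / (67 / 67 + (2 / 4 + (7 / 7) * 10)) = 78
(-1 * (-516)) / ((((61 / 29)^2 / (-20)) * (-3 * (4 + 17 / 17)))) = 578608 / 3721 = 155.50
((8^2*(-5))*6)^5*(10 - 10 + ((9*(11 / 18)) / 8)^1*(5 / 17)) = -89690996736000000 / 17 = -5275940984470588.24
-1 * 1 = -1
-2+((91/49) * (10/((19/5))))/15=-668/399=-1.67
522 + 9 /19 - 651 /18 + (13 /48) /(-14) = 6208921 /12768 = 486.29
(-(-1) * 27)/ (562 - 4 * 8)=27/ 530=0.05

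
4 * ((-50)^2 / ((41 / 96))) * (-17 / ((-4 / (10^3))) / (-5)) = -816000000 / 41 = -19902439.02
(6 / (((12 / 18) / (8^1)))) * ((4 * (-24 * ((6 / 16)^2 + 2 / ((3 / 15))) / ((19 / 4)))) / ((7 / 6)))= -1682208 / 133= -12648.18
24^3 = 13824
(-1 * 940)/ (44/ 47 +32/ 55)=-607475/ 981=-619.24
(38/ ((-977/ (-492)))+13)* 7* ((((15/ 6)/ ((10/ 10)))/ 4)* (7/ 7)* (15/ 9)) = 5494475/ 23448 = 234.33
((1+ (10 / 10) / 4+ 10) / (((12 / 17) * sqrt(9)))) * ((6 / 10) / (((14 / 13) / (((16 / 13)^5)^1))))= 1671168 / 199927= 8.36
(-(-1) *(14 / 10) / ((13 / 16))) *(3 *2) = 672 / 65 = 10.34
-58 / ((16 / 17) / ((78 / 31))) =-19227 / 124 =-155.06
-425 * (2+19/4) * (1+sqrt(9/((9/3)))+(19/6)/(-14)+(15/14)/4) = -11475 * sqrt(3)/4 - 95625/32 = -7957.10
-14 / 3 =-4.67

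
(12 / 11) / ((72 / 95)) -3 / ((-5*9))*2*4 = 217 / 110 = 1.97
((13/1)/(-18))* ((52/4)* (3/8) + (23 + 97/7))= -10127/336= -30.14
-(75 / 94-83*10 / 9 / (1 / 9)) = 77945 / 94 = 829.20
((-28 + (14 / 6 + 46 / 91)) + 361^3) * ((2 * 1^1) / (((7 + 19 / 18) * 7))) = 1668621.49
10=10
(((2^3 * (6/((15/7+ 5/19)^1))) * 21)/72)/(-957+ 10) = -931/151520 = -0.01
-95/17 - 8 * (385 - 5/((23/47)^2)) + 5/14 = -367407085/125902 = -2918.20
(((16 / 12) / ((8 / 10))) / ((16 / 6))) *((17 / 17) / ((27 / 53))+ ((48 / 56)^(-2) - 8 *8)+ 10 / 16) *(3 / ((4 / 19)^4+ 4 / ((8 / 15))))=-8451968455 / 563134176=-15.01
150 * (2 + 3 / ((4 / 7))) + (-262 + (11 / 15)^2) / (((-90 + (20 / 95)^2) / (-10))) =1546721837 / 1461330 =1058.43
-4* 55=-220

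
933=933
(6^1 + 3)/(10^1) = 9/10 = 0.90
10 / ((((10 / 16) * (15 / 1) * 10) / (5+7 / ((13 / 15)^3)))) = 55376 / 32955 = 1.68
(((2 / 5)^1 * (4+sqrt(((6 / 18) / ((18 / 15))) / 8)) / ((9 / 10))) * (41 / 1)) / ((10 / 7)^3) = 26.17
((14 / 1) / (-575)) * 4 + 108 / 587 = 29228 / 337525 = 0.09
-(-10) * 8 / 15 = 16 / 3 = 5.33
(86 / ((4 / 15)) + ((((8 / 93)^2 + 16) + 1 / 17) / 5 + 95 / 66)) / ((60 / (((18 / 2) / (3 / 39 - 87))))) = -6878619449 / 12184134600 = -0.56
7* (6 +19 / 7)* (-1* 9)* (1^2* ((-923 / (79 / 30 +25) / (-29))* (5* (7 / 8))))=-266031675 / 96164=-2766.44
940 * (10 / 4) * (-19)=-44650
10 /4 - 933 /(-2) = 469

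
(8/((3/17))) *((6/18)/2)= 68/9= 7.56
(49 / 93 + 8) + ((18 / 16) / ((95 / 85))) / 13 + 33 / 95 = 8.95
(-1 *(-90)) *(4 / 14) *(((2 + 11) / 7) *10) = 23400 / 49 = 477.55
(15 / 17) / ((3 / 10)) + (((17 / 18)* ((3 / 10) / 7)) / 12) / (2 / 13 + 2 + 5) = 23439757 / 7968240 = 2.94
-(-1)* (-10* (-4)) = 40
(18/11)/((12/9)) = 1.23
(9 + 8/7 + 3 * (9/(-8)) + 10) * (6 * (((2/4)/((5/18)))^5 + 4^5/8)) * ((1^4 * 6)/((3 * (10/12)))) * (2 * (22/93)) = 56898205452/3390625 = 16781.04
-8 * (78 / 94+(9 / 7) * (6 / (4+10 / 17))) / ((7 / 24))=-2062080 / 29939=-68.88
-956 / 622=-478 / 311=-1.54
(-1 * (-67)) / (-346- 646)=-67 / 992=-0.07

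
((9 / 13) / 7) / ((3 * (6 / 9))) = 0.05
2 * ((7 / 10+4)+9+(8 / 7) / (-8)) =949 / 35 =27.11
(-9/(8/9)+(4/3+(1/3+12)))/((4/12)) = 85/8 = 10.62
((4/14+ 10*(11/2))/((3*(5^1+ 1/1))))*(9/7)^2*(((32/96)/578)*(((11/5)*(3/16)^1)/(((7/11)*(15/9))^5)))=1499394312009/1666027489000000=0.00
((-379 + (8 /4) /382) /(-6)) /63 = 36194 /36099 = 1.00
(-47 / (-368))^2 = 2209 / 135424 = 0.02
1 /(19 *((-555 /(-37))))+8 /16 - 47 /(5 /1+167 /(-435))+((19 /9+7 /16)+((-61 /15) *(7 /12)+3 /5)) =-8.90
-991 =-991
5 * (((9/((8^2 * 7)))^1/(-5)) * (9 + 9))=-81/224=-0.36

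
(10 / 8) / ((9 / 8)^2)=0.99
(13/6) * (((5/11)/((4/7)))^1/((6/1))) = 455/1584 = 0.29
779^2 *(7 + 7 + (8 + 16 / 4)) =15777866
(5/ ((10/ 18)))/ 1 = 9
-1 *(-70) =70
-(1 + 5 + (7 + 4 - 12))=-5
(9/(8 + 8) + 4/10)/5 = 77/400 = 0.19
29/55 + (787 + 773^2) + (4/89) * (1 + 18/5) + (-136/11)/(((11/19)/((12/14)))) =225507652521/376915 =598298.43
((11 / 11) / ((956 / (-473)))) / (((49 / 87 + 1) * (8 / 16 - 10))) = 41151 / 1235152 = 0.03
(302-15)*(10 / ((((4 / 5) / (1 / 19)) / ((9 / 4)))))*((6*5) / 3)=322875 / 76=4248.36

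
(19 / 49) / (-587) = -19 / 28763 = -0.00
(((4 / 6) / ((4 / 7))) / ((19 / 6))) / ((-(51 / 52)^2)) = -0.38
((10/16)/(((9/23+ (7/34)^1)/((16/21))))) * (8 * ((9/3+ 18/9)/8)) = 39100/9807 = 3.99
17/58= 0.29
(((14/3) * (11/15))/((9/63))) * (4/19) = 4312/855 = 5.04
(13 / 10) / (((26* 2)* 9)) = 1 / 360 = 0.00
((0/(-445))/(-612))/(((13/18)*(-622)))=0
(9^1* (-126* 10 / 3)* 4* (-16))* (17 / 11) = 373876.36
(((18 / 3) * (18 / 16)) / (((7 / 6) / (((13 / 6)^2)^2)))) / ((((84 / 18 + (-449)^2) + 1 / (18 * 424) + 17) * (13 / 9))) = 9431721 / 21542978702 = 0.00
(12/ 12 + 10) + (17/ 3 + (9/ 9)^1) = 53/ 3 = 17.67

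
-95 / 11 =-8.64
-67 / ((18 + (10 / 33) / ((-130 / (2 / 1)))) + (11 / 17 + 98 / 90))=-7329465 / 2158504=-3.40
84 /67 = 1.25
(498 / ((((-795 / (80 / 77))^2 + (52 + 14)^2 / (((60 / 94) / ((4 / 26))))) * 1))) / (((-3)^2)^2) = 2762240 / 263530493523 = 0.00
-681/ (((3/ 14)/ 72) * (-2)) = 114408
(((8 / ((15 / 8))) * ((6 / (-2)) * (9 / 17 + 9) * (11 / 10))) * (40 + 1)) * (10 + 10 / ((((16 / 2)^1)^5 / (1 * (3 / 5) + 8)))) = -5986809873 / 108800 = -55025.83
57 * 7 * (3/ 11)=1197/ 11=108.82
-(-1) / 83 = 1 / 83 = 0.01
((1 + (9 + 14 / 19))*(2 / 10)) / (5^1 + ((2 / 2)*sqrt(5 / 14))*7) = 136 / 95 - 68*sqrt(70) / 475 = 0.23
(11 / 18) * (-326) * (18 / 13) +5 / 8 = -28623 / 104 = -275.22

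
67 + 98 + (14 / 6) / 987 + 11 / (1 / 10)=116326 / 423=275.00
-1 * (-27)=27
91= 91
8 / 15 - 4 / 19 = 92 / 285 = 0.32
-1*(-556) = 556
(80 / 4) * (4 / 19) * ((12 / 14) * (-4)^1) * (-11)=21120 / 133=158.80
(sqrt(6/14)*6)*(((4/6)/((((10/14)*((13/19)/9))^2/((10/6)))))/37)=272916*sqrt(21)/31265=40.00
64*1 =64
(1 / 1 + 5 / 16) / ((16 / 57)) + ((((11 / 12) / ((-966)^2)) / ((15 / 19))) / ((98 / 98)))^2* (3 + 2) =13191910644930833 / 2821327589888640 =4.68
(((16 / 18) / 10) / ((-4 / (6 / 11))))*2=-4 / 165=-0.02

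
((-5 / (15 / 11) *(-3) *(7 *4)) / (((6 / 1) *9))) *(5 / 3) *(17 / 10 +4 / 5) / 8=1925 / 648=2.97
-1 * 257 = -257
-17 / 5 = -3.40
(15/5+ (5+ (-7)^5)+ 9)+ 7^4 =-14389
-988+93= -895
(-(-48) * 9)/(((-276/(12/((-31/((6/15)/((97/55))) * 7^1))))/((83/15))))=262944/2420635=0.11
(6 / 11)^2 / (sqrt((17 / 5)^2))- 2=-3934 / 2057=-1.91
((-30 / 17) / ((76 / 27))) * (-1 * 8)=1620 / 323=5.02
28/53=0.53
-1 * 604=-604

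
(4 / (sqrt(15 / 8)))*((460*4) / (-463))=-2944*sqrt(30) / 1389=-11.61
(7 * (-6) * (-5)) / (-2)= -105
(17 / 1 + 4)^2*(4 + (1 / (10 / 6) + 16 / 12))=13083 / 5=2616.60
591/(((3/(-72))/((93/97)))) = -1319112/97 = -13599.09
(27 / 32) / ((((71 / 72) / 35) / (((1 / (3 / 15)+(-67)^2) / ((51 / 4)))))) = 10555.50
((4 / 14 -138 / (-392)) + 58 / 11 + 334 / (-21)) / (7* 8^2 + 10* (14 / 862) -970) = 27861133 / 1454730816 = 0.02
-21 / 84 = -1 / 4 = -0.25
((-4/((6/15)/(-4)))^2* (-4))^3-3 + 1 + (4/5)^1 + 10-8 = -1310719999996/5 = -262143999999.20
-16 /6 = -8 /3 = -2.67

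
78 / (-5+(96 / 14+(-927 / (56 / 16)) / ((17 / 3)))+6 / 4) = -2652 / 1475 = -1.80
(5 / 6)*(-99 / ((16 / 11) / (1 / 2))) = -1815 / 64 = -28.36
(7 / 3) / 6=7 / 18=0.39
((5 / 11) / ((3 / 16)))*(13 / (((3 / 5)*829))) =5200 / 82071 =0.06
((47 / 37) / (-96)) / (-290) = 47 / 1030080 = 0.00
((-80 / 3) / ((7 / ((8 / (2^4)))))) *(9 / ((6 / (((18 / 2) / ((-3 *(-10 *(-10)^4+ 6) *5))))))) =-6 / 349979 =-0.00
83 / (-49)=-83 / 49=-1.69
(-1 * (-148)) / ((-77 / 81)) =-11988 / 77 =-155.69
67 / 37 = 1.81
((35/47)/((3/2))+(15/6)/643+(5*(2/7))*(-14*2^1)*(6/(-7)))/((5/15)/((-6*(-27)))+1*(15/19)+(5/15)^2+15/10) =67951951785/4693381742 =14.48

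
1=1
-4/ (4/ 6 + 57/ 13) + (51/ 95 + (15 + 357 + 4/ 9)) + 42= 69763993/ 168435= 414.19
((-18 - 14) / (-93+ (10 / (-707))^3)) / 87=11308583776 / 2859304816113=0.00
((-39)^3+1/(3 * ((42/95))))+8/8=-59317.25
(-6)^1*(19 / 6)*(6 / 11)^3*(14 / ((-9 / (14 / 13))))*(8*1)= 715008 / 17303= 41.32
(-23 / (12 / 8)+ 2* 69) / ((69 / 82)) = 1312 / 9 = 145.78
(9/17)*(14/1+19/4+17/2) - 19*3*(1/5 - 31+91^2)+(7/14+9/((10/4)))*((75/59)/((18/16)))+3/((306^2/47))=-2164887574193/4603770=-470242.34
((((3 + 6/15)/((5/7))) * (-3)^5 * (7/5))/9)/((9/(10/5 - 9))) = 17493/125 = 139.94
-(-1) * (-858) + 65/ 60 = -856.92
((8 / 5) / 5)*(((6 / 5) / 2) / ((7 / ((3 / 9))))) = 8 / 875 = 0.01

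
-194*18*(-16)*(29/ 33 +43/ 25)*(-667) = -26633213952/ 275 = -96848050.73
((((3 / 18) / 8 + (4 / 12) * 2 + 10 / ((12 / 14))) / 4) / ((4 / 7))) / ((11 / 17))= 70567 / 8448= 8.35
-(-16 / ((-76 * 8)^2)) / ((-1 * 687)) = -1 / 15872448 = -0.00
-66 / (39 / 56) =-1232 / 13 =-94.77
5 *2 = 10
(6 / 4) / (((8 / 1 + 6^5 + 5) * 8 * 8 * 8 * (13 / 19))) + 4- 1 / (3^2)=3629051393 / 933184512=3.89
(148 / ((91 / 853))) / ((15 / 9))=378732 / 455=832.38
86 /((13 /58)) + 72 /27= 15068 /39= 386.36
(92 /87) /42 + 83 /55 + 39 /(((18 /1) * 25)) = 1628797 /1004850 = 1.62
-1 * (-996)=996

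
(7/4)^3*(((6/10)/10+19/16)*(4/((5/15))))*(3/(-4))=-1540413/25600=-60.17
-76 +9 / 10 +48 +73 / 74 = -4831 / 185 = -26.11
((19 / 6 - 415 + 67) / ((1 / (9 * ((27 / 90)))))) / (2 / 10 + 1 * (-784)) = 18621 / 15676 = 1.19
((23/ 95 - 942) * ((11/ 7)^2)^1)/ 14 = -166.11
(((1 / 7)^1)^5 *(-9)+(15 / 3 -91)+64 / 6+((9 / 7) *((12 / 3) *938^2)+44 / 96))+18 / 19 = 11559440927941 / 2554664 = 4524838.07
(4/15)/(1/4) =1.07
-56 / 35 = -8 / 5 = -1.60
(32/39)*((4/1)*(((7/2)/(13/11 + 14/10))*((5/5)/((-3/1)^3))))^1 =-12320/74763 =-0.16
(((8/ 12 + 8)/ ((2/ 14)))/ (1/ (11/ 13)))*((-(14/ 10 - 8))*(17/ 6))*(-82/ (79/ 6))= -2361436/ 395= -5978.32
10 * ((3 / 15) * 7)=14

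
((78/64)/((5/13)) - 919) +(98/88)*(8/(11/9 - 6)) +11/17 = -1179838413/1286560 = -917.05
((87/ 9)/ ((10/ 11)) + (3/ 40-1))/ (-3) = -233/ 72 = -3.24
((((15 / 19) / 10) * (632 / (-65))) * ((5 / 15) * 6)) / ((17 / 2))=-3792 / 20995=-0.18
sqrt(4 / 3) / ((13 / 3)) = 0.27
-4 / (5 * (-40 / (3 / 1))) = 3 / 50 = 0.06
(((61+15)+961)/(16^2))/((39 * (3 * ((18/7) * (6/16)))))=7259/202176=0.04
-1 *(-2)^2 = -4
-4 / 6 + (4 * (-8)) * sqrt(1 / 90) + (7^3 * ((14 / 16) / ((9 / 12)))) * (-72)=-86438 / 3 - 16 * sqrt(10) / 15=-28816.04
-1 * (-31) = 31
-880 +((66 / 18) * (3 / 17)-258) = -19335 / 17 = -1137.35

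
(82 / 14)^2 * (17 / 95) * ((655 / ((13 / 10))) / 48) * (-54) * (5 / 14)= -842307075 / 677768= -1242.77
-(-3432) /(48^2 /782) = 55913 /48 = 1164.85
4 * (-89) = -356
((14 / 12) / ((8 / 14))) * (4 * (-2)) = -49 / 3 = -16.33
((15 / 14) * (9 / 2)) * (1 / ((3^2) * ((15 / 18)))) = 9 / 14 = 0.64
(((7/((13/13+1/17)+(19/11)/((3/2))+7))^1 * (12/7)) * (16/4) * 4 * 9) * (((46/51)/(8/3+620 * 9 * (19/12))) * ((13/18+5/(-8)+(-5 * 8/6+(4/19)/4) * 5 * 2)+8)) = -2892810096/2602860749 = -1.11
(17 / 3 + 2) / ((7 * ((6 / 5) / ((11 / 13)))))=1265 / 1638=0.77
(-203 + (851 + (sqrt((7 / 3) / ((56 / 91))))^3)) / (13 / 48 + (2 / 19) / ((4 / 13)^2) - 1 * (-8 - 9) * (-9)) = -590976 / 138275 - 1729 * sqrt(546) / 829650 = -4.32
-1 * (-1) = 1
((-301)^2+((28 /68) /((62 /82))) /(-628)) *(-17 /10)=-154021.70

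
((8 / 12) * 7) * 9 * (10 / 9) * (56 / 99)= 7840 / 297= 26.40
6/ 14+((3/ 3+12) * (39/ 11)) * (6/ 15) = 7263/ 385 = 18.86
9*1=9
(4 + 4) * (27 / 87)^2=648 / 841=0.77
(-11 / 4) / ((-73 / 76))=209 / 73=2.86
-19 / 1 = -19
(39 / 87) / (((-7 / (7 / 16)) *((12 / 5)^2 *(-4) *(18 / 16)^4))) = 1300 / 1712421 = 0.00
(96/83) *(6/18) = 32/83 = 0.39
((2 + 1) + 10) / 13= 1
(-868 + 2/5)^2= 18818244/25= 752729.76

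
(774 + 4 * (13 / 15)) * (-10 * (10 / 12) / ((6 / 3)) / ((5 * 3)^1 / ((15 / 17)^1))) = -1715 / 9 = -190.56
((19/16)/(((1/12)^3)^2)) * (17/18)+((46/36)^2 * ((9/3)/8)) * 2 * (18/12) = 964473361/288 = 3348865.84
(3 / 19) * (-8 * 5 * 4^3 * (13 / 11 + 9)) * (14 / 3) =-4014080 / 209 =-19206.12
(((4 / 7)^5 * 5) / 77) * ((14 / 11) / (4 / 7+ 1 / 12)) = 24576 / 3195731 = 0.01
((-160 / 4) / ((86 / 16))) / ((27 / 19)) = -6080 / 1161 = -5.24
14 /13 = 1.08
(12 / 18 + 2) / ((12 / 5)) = 10 / 9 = 1.11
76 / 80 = 19 / 20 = 0.95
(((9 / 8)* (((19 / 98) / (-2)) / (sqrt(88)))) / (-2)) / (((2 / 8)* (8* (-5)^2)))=171* sqrt(22) / 6899200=0.00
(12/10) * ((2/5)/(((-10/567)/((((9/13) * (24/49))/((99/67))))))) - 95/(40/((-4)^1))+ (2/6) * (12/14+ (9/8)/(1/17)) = 1417853/143000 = 9.92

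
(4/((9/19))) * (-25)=-1900/9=-211.11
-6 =-6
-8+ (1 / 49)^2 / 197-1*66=-35001777 / 472997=-74.00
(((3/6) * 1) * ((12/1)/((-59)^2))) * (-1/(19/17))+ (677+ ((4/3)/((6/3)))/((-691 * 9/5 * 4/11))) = 1670768063669/2467910646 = 677.00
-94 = -94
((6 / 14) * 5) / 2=15 / 14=1.07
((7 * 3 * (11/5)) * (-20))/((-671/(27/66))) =378/671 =0.56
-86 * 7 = -602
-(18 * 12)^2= -46656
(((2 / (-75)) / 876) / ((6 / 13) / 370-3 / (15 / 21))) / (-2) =-481 / 132687720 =-0.00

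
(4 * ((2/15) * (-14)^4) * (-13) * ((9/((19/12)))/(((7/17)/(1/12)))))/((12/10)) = -4851392/19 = -255336.42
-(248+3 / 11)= -2731 / 11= -248.27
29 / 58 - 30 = -59 / 2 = -29.50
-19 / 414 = -0.05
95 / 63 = 1.51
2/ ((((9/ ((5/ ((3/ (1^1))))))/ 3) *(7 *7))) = 10/ 441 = 0.02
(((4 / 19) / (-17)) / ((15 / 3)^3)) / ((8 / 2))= -0.00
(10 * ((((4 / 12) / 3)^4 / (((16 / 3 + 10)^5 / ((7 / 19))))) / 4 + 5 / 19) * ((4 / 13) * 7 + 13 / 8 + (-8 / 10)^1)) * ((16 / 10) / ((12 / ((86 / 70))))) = 7408031009379529 / 5768981765164800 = 1.28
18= 18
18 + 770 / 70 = 29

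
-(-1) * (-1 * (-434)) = 434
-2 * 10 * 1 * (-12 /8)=30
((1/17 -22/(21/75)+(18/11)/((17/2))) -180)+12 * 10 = -181061/1309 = -138.32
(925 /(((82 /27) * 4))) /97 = 24975 /31816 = 0.78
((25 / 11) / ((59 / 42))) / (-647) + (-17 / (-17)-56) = -23095715 / 419903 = -55.00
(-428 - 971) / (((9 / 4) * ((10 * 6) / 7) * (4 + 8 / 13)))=-127309 / 8100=-15.72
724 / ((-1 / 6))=-4344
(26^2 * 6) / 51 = 1352 / 17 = 79.53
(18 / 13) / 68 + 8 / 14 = 1831 / 3094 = 0.59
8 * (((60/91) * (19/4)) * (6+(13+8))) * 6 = 369360/91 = 4058.90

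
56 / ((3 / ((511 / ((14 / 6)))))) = 4088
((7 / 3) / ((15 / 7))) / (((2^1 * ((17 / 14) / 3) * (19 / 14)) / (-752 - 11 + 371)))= -1882384 / 4845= -388.52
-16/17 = -0.94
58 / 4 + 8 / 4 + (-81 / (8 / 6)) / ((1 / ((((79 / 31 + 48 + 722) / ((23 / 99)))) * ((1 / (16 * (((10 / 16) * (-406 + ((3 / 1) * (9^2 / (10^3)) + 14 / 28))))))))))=38342346603 / 577896482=66.35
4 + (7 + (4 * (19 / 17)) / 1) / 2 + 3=433 / 34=12.74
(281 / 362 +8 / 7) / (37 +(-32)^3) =-4863 / 82940354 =-0.00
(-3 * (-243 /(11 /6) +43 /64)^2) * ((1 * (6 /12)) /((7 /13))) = -336144116919 /6938624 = -48445.36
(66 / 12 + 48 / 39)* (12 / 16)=525 / 104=5.05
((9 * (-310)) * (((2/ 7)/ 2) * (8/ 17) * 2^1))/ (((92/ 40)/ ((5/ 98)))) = -1116000/ 134113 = -8.32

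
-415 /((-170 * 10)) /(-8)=-83 /2720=-0.03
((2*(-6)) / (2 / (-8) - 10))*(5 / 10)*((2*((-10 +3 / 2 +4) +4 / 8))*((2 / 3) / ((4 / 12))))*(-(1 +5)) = 2304 / 41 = 56.20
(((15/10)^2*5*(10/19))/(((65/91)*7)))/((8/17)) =765/304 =2.52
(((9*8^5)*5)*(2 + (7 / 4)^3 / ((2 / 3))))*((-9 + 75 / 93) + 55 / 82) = -141540796800 / 1271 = -111361759.87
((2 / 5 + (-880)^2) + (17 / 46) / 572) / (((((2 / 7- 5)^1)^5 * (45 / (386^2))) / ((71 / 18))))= -1509493842807993531559 / 347534030457900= -4343441.82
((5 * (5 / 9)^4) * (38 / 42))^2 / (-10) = -705078125 / 37967207922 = -0.02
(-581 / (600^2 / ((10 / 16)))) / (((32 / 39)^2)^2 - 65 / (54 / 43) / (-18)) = -448036407 / 1478574512000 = -0.00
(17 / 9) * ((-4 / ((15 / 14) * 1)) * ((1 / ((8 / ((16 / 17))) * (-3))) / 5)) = 0.06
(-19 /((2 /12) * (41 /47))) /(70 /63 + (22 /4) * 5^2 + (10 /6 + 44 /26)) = -1253772 /1362061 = -0.92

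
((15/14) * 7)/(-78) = -5/52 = -0.10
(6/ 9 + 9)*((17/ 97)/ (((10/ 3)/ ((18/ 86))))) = 4437/ 41710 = 0.11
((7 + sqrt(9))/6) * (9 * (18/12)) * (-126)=-2835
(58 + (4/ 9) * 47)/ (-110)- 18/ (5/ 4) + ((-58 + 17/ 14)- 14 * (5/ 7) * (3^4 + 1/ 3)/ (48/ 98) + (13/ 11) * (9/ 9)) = -1731.28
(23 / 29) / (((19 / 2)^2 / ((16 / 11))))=1472 / 115159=0.01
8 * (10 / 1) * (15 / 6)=200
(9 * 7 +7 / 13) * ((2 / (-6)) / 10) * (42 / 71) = -5782 / 4615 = -1.25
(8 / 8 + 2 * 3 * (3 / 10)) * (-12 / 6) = -28 / 5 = -5.60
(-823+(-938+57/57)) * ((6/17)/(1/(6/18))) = -3520/17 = -207.06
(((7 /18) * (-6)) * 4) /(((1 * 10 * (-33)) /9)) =14 /55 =0.25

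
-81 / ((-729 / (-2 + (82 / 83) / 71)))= -11704 / 53037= -0.22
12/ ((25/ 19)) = 228/ 25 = 9.12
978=978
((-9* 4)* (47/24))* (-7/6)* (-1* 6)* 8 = -3948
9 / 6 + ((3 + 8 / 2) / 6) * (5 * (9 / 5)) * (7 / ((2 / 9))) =1329 / 4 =332.25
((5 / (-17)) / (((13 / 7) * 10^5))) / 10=-7 / 44200000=-0.00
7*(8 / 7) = 8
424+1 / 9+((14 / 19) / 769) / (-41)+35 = 2475278606 / 5391459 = 459.11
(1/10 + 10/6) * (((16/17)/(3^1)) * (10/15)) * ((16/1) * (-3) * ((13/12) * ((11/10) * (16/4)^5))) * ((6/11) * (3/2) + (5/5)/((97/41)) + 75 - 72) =-4086464512/44523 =-91783.22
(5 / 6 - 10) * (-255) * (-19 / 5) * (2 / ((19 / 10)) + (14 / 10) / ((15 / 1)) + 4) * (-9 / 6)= 1371271 / 20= 68563.55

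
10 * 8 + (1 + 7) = 88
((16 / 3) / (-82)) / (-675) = 8 / 83025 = 0.00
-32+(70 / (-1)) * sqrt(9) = -242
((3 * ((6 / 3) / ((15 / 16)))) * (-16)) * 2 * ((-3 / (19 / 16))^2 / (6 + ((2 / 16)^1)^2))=-150994944 / 694925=-217.28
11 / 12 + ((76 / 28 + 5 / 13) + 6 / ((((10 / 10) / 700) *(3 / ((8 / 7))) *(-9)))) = -569245 / 3276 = -173.76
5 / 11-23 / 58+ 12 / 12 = 675 / 638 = 1.06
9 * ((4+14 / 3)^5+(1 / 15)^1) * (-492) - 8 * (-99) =-9742705964 / 45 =-216504576.98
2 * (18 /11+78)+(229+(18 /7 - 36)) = 354.84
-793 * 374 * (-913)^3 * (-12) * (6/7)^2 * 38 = -3705309292096361664/49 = -75618556981558401.31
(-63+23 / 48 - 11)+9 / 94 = -165647 / 2256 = -73.43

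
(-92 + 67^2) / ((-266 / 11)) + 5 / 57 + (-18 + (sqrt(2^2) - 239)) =-436.74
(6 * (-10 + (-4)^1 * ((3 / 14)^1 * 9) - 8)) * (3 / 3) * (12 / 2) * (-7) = 6480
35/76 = 0.46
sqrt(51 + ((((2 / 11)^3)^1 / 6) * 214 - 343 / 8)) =sqrt(17581938) / 1452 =2.89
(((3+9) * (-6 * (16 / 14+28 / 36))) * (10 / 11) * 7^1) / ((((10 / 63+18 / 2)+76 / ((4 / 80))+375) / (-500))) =13860000 / 59981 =231.07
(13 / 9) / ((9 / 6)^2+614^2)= 52 / 13571937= 0.00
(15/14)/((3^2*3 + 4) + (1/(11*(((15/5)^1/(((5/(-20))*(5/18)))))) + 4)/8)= 142560/4191229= 0.03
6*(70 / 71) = 420 / 71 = 5.92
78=78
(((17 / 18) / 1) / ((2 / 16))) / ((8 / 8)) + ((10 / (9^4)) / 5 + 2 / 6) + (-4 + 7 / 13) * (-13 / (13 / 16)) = 5396813 / 85293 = 63.27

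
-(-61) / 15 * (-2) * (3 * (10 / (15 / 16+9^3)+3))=-4294034 / 58395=-73.53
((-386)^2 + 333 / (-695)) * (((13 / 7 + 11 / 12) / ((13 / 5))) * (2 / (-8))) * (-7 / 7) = 24127589671 / 607152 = 39738.96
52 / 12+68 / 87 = 445 / 87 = 5.11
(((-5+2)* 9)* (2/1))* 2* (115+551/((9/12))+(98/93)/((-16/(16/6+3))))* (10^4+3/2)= -917374521.02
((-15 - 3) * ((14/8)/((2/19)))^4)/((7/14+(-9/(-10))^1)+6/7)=-98563727115/161792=-609200.25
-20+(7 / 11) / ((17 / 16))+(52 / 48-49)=-151061 / 2244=-67.32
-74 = -74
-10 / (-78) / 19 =5 / 741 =0.01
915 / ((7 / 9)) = 8235 / 7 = 1176.43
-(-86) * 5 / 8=215 / 4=53.75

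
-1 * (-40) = 40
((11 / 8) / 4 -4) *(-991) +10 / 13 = 1507631 / 416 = 3624.11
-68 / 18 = -3.78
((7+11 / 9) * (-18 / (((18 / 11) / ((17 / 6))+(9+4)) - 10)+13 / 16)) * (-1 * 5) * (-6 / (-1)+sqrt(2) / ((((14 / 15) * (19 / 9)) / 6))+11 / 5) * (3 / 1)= 375948675 * sqrt(2) / 237272+22835401 / 5352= 6507.47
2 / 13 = 0.15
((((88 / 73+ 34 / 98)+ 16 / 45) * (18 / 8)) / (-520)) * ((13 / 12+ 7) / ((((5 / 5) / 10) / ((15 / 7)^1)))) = -29790349 / 20832448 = -1.43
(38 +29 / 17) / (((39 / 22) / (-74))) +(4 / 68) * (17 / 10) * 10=-366079 / 221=-1656.47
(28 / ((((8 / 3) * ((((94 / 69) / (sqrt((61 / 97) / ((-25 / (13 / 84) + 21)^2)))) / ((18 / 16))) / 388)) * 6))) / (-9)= -299 * sqrt(5917) / 65424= -0.35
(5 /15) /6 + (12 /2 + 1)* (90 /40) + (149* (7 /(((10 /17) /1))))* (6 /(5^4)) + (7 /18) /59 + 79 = 247432519 /2212500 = 111.83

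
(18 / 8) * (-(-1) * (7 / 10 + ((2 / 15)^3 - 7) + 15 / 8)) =-119411 / 12000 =-9.95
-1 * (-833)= 833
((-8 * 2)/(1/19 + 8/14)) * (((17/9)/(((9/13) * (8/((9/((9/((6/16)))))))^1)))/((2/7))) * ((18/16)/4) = -205751/63744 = -3.23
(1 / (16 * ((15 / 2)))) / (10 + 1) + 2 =2641 / 1320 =2.00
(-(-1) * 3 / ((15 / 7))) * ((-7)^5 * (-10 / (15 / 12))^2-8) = -7529592 / 5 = -1505918.40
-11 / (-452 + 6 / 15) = 55 / 2258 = 0.02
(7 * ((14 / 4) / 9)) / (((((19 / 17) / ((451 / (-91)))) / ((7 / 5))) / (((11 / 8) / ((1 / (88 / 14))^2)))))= -10204777 / 11115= -918.11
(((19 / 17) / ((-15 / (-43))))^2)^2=445541565121 / 4228250625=105.37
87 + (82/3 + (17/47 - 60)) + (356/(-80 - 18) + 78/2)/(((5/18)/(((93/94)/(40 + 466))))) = 54.94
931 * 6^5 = 7239456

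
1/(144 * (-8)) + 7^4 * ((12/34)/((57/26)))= 143829181/372096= 386.54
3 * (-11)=-33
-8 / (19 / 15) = -120 / 19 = -6.32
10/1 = 10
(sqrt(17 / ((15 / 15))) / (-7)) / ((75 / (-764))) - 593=-593+764* sqrt(17) / 525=-587.00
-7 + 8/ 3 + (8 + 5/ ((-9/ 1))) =28/ 9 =3.11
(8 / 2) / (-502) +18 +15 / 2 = 12797 / 502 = 25.49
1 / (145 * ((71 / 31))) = 31 / 10295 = 0.00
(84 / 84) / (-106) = -1 / 106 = -0.01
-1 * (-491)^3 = 118370771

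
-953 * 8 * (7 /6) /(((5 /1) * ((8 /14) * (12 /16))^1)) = -186788 /45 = -4150.84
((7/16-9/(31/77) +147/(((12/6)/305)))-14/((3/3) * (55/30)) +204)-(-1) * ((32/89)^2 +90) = 980250715723/43216976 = 22682.08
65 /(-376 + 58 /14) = -455 /2603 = -0.17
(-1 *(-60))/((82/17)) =510/41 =12.44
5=5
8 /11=0.73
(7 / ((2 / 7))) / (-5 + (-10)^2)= 49 / 190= 0.26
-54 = -54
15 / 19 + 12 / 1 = 243 / 19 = 12.79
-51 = -51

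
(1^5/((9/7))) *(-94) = -658/9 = -73.11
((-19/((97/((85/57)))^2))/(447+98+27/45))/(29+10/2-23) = -36125/48281041512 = -0.00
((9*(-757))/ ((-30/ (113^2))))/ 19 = 28998399/ 190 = 152623.15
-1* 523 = -523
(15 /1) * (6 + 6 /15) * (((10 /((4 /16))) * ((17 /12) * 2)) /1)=10880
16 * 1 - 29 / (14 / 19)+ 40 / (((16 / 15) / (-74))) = -39177 / 14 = -2798.36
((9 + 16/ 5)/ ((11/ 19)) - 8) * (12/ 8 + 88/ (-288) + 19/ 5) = 646381/ 9900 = 65.29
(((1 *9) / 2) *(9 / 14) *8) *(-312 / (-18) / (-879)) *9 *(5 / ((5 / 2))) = -16848 / 2051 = -8.21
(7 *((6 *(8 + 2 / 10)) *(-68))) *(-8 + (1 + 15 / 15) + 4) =234192 / 5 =46838.40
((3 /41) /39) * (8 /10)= 4 /2665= 0.00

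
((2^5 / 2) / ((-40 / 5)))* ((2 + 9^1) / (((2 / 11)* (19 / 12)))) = -1452 / 19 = -76.42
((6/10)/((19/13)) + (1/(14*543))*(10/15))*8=3558496/1083285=3.28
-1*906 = -906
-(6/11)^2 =-36/121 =-0.30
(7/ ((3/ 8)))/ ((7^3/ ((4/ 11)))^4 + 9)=14336/ 607950857736435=0.00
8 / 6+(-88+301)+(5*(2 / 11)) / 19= 134417 / 627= 214.38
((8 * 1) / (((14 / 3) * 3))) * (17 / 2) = 4.86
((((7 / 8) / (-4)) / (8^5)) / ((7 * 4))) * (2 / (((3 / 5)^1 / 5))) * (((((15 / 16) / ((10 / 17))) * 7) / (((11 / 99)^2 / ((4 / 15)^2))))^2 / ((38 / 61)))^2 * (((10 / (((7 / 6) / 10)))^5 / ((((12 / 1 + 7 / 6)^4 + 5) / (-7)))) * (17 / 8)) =399752900.09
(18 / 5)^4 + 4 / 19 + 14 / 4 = 4077213 / 23750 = 171.67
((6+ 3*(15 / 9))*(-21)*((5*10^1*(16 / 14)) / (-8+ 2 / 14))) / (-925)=-336 / 185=-1.82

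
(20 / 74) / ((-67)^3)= -10 / 11128231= -0.00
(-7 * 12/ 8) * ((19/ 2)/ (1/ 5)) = -1995/ 4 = -498.75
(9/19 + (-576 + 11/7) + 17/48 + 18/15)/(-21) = 18271031/670320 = 27.26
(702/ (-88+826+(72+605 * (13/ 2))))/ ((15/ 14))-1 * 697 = -4721239/ 6775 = -696.86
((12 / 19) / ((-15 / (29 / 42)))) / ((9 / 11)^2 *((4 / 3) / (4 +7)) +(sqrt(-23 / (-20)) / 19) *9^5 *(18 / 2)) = 23468192 / 8950547275993223649-49936761468 *sqrt(115) / 552502918271186645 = -0.00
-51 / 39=-17 / 13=-1.31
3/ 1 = 3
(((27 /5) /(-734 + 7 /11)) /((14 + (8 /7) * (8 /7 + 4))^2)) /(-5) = 237699 /63774744100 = 0.00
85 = 85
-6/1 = -6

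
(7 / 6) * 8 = 28 / 3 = 9.33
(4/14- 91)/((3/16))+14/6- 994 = -30985/21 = -1475.48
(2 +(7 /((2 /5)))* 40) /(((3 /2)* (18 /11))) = 286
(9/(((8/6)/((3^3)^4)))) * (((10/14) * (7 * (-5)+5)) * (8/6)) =-717445350/7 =-102492192.86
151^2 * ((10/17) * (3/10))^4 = 1846881/83521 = 22.11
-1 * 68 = -68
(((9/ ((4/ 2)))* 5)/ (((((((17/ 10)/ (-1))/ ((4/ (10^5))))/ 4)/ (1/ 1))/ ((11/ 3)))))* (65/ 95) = -429/ 80750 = -0.01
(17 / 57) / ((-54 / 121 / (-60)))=20570 / 513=40.10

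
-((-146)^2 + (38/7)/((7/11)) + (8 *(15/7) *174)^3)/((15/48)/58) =-8447725785699392/1715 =-4925787630145.42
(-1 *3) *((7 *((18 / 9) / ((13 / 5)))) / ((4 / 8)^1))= -420 / 13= -32.31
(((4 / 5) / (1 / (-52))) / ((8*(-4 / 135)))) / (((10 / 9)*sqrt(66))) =1053*sqrt(66) / 440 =19.44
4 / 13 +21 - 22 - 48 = -633 / 13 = -48.69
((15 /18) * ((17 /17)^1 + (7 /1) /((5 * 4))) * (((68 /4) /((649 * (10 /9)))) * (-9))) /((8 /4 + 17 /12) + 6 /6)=-37179 /687940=-0.05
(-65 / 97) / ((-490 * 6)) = 13 / 57036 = 0.00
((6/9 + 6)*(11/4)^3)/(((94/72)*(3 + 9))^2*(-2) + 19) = -19965/67952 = -0.29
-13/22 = -0.59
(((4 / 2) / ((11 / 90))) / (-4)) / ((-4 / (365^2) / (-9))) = -53956125 / 44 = -1226275.57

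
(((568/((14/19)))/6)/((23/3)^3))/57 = 426/85169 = 0.01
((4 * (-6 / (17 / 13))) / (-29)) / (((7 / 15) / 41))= 55.60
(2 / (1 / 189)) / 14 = 27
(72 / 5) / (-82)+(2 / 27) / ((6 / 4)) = -2096 / 16605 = -0.13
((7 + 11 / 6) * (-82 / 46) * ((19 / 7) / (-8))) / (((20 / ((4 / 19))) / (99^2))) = 7099191 / 12880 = 551.18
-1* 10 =-10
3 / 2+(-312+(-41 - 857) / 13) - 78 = -11897 / 26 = -457.58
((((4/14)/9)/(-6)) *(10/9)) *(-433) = 4330/1701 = 2.55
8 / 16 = 1 / 2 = 0.50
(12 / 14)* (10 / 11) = 60 / 77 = 0.78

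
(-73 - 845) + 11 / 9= -8251 / 9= -916.78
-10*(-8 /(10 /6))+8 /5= 248 /5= 49.60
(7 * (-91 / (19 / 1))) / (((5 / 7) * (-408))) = 4459 / 38760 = 0.12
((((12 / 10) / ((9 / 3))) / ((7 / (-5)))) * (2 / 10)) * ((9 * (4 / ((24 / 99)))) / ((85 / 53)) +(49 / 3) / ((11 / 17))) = -661063 / 98175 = -6.73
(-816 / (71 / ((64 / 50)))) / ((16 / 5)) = -1632 / 355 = -4.60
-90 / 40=-9 / 4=-2.25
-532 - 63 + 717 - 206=-84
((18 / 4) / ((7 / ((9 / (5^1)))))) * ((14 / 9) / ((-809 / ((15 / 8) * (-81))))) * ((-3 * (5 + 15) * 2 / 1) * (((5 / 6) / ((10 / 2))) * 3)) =-32805 / 1618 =-20.28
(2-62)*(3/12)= -15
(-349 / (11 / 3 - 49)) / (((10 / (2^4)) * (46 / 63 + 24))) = 65961 / 132430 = 0.50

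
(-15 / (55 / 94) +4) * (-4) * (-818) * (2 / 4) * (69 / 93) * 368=-3295610752 / 341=-9664547.66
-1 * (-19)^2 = -361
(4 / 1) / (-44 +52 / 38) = -38 / 405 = -0.09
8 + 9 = 17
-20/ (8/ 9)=-45/ 2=-22.50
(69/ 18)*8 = 92/ 3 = 30.67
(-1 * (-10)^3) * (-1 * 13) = -13000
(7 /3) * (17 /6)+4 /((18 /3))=131 /18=7.28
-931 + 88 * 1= -843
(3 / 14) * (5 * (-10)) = -75 / 7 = -10.71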